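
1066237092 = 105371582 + 960865510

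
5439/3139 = 1 + 2300/3139 ≈ 1.73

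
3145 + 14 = 3159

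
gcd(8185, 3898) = 1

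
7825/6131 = 1 + 1694/6131 ≈ 1.28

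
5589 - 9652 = -4063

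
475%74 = 31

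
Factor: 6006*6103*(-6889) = -1*2^1*3^1*7^1*11^1*13^1*17^1*83^2*359^1 = -252513663402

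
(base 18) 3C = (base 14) 4A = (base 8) 102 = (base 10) 66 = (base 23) 2K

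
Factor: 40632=2^3 * 3^1 * 1693^1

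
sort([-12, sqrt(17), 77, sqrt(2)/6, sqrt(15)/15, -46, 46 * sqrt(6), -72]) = [-72, -46, -12, sqrt(2)/6, sqrt(15)/15, sqrt(17), 77, 46 * sqrt(6)]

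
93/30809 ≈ 0.00302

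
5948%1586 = 1190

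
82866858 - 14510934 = 68355924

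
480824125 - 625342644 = -144518519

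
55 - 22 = 33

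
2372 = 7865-5493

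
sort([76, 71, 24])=[24, 71, 76]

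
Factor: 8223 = 3^1*2741^1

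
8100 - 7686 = 414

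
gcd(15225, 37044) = 21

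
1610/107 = 15 + 5/107 ≈ 15.05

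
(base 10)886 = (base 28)13i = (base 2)1101110110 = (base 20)246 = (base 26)182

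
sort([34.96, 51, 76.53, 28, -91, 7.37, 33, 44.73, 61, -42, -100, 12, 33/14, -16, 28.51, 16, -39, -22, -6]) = [-100, -91, -42, -39, -22, -16, -6, 33/14, 7.37, 12, 16, 28, 28.51, 33, 34.96, 44.73, 51, 61, 76.53]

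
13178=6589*2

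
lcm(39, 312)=312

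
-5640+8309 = 2669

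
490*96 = 47040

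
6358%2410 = 1538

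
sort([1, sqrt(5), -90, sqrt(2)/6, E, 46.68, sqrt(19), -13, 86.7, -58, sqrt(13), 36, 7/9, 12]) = [-90, -58, -13, sqrt(2)/6, 7/9, 1, sqrt(5), E, sqrt(13), sqrt(19), 12, 36, 46.68, 86.7]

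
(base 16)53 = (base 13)65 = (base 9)102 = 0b1010011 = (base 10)83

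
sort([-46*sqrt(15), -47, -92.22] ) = [-46*sqrt(15), -92.22, -47] 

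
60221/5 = 12044 + 1/5 = 12044.20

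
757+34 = 791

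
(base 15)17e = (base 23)em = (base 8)530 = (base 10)344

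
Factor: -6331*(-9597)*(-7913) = -1*3^1*7^1*13^1*41^1*193^1*457^1*487^1 = -480782857191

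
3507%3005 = 502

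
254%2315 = 254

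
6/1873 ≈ 0.00320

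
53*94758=5022174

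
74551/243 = 306 + 193/243 ≈ 306.79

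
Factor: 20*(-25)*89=-1*2^2*5^3*89^1=-44500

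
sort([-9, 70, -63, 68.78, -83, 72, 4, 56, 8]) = [-83, -63, -9, 4, 8, 56, 68.78, 70, 72]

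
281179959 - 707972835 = -426792876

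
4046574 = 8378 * 483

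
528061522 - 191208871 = 336852651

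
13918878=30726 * 453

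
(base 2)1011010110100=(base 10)5812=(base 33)5b4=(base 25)97c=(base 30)6dm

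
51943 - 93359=-41416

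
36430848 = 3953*9216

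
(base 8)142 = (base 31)35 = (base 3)10122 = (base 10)98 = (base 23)46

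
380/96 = 95/24 ≈ 3.96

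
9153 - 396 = 8757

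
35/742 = 5/106 ≈ 0.0472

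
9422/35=1346/5=269.20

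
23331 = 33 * 707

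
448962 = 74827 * 6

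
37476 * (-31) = -1161756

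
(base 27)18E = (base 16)3BF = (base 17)357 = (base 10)959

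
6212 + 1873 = 8085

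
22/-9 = -2-4/9 ≈ -2.44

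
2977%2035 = 942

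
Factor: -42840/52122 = -1 * 2^2 * 3^1 * 5^1 * 73^(-1) = -60/73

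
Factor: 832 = 2^6*13^1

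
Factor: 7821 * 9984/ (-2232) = -1 * 2^5 * 3^1 * 11^1 * 13^1 * 31^ (-1) * 79^1 = -1084512/31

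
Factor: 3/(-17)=-1 * 3^1 * 17^(-1)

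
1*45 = 45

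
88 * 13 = 1144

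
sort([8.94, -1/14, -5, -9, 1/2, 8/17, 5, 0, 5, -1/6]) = [-9, -5, -1/6, -1/14, 0, 8/17, 1/2, 5, 5, 8.94]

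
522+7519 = 8041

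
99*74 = 7326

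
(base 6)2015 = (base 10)443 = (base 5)3233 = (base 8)673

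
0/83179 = 0 = 0.00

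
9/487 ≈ 0.0185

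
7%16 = 7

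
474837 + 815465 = 1290302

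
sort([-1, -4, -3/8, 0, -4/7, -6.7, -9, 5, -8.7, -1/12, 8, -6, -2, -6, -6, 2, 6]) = [-9, -8.7, -6.7, -6, -6, -6, -4, -2, -1, -4/7, -3/8, -1/12, 0, 2, 5, 6, 8]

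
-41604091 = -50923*817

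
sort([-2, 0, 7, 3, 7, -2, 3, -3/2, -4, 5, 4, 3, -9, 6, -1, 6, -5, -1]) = [-9, -5, -4, -2, -2, -3/2, -1, -1, 0, 3, 3, 3, 4, 5, 6, 6, 7, 7]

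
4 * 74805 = 299220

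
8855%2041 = 691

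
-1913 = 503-2416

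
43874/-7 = -6267 - 5/7 ≈ -6267.71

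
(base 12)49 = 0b111001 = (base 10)57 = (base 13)45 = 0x39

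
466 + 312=778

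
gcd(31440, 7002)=6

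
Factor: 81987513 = 3^1 * 137^1 * 199483^1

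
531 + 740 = 1271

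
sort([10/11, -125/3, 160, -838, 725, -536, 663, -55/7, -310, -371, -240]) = [-838, -536, -371, -310, -240, -125/3, -55/7, 10/11, 160, 663, 725]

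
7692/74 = 103 + 35/37 ≈ 103.95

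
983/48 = 20 + 23/48 ≈ 20.48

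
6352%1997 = 361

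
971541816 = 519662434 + 451879382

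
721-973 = -252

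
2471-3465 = -994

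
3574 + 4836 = 8410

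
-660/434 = -330/217 ≈ -1.52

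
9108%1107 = 252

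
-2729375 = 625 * (-4367) 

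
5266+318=5584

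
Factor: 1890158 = 2^1*19^1*49741^1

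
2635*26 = 68510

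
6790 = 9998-3208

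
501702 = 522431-20729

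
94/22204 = 47/11102 ≈ 0.00423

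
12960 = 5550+7410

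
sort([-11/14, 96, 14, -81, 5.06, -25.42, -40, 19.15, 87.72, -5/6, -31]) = [-81, -40, -31, -25.42, -5/6, -11/14, 5.06, 14, 19.15, 87.72, 96]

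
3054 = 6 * 509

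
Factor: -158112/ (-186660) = 2^3*3^2*5^ (-1)*17^ (-1) = 72/85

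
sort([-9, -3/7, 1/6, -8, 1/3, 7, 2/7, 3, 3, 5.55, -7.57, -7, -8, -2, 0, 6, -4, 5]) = [-9, -8, -8, -7.57, -7, -4, -2, -3/7, 0, 1/6, 2/7, 1/3, 3, 3, 5, 5.55, 6, 7]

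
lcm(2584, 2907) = 23256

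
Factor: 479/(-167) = -1 * 167^(-1) * 479^1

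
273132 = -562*(-486)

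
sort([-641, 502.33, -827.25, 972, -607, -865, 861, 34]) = [-865, -827.25, -641, -607, 34, 502.33, 861, 972]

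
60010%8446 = 888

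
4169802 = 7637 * 546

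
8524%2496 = 1036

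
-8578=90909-99487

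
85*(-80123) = -6810455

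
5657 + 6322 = 11979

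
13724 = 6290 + 7434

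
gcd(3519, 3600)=9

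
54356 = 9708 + 44648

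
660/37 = 17+31/37 ≈ 17.84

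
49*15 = 735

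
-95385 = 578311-673696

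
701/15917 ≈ 0.0440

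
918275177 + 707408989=1625684166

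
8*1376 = 11008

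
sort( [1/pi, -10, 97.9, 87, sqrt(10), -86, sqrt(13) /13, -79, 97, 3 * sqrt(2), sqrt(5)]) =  [-86, -79, -10, sqrt(13) /13, 1/pi, sqrt(5), sqrt(10), 3 * sqrt(2), 87, 97, 97.9]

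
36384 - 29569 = 6815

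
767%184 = 31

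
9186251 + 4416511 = 13602762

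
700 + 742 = 1442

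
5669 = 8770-3101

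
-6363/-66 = 2121/22≈96.41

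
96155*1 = 96155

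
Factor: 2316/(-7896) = -1 * 2^(-1) * 7^(-1) * 47^(-1) * 193^1 = -193/658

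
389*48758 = 18966862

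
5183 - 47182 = -41999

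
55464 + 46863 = 102327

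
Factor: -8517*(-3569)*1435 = 3^1*5^1*7^1*17^1*41^1*43^1*83^1*167^1 = 43619943255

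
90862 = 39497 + 51365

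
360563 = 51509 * 7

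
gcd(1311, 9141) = 3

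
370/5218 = 185/2609 ≈ 0.0709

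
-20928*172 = -3599616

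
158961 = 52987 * 3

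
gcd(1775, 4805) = 5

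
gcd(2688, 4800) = 192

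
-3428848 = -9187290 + 5758442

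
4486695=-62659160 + 67145855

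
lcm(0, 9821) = 0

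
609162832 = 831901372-222738540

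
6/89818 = 3/44909 ≈ 0.0000668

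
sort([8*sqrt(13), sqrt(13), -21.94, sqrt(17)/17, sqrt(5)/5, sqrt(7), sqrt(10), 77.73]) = [-21.94, sqrt(17)/17, sqrt(5)/5, sqrt(7), sqrt(10), sqrt(13), 8*sqrt(13), 77.73]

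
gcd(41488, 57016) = 8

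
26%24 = 2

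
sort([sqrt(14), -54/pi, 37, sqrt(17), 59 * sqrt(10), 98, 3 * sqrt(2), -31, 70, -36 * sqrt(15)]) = [-36 * sqrt(15), -31, -54/pi, sqrt(14), sqrt(17), 3 * sqrt(2), 37, 70, 98, 59 * sqrt(10)]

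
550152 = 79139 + 471013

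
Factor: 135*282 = 2^1*3^4*5^1*47^1 = 38070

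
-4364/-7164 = 1091/1791 ≈ 0.609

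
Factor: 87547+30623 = 2^1 * 3^2 * 5^1 * 13^1 * 101^1 = 118170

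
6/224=3/112 ≈ 0.0268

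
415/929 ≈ 0.447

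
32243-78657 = -46414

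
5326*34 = 181084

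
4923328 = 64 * 76927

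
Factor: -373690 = -1*2^1*5^1*37369^1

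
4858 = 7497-2639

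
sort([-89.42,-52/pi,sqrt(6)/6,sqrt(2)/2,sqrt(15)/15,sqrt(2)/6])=[-89.42,-52/pi,sqrt(2)/6,sqrt(15)/15,sqrt(6)/6,sqrt(2)/2]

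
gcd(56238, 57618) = 6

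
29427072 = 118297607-88870535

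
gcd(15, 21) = 3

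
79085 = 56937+22148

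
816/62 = 408/31 ≈ 13.16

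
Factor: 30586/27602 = 37^ (-1)*41^1 = 41/37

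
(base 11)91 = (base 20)50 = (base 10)100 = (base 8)144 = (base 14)72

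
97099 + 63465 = 160564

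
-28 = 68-96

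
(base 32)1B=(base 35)18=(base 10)43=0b101011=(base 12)37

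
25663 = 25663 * 1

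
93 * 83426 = 7758618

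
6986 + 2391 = 9377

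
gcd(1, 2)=1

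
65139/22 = 2960 + 19/22 ≈ 2960.86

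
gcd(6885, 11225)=5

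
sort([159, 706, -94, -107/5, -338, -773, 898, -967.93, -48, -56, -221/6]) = [-967.93, -773, -338, -94, -56, -48, -221/6, -107/5, 159, 706, 898]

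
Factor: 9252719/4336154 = 2^(-1) * 7^2 * 227^(-1) * 9551^(-1) * 188831^1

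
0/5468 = 0 = 0.00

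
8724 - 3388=5336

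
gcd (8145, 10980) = 45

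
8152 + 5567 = 13719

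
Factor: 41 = 41^1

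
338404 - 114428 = 223976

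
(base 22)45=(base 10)93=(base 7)162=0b1011101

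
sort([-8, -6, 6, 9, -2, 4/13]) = [-8, -6, -2, 4/13, 6, 9]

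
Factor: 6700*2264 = 2^5*5^2*67^1*283^1 = 15168800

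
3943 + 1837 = 5780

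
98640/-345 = -6576/23 ≈ -285.91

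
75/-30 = -2 - 1/2 = -2.50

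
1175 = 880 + 295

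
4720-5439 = -719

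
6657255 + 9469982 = 16127237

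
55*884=48620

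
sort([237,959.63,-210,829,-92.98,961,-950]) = [-950,-210,-92.98,237,829,959.63,961]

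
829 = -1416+2245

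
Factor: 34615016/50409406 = 2^2*4326877^1*25204703^(-1) = 17307508/25204703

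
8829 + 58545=67374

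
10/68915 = 2/13783 ≈ 0.000145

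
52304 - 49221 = 3083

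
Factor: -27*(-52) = 2^2*3^3*13^1 = 1404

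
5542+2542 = 8084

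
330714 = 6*55119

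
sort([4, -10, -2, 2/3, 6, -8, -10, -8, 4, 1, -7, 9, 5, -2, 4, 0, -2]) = [-10, -10, -8, -8, -7, -2, -2, -2, 0, 2/3, 1, 4, 4, 4, 5, 6, 9]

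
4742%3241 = 1501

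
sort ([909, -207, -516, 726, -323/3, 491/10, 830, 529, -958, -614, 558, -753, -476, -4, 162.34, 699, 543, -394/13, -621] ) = [-958, -753, -621, -614, -516, -476, -207, -323/3, -394/13, -4, 491/10, 162.34, 529, 543, 558, 699, 726, 830, 909] 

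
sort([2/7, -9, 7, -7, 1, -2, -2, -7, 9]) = [-9, -7, -7, -2, -2, 2/7, 1, 7, 9]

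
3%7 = 3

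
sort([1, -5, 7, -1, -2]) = [-5, -2, -1, 1, 7]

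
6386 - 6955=-569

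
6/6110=3/3055 ≈ 0.000982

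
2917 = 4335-1418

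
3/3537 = 1/1179 ≈ 0.000848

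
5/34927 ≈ 0.000143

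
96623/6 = 16103 + 5/6 ≈ 16103.83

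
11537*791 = 9125767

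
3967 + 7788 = 11755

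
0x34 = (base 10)52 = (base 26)20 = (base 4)310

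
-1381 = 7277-8658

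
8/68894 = 4/34447 ≈ 0.000116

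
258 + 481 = 739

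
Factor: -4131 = -1*3^5*17^1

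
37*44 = 1628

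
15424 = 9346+6078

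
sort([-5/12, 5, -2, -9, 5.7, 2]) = [-9, -2, -5/12, 2, 5, 5.7]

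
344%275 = 69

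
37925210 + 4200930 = 42126140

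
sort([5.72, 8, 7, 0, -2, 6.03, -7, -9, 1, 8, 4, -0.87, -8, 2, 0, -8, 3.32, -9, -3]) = [-9, -9, -8, -8, -7, -3, -2, -0.87, 0, 0, 1, 2, 3.32, 4, 5.72, 6.03, 7, 8, 8]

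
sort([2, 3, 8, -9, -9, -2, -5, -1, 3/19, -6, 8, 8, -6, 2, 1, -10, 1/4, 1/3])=[-10, -9, -9, -6, -6, -5, -2, -1, 3/19, 1/4, 1/3, 1, 2, 2, 3, 8, 8, 8]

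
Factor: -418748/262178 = -1*2^1*7^(-1)*11^1*31^1*61^(-1) = -682/427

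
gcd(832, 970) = 2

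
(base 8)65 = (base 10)53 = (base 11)49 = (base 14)3b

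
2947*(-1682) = -4956854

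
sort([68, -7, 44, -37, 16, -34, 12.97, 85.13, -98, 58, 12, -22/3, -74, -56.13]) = [-98, -74, -56.13, -37, -34, -22/3, -7, 12, 12.97, 16, 44, 58, 68, 85.13]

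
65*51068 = 3319420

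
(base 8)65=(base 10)53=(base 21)2b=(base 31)1m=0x35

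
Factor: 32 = 2^5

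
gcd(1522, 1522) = 1522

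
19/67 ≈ 0.284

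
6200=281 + 5919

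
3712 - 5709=-1997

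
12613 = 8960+3653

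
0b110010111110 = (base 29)3pe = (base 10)3262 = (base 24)5fm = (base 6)23034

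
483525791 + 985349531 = 1468875322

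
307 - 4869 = -4562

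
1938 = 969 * 2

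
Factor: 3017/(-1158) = -1*2^(-1)*3^(-1)*7^1*193^(-1)*431^1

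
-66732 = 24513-91245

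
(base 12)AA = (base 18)74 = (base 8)202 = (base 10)130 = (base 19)6G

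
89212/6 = 44606/3 ≈ 14868.67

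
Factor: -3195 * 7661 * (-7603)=3^2 * 5^1 * 47^1 * 71^1 * 163^1 * 7603^1=186097832685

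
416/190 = 208/95 ≈ 2.19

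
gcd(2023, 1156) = 289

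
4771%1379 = 634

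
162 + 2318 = 2480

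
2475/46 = 53 + 37/46≈53.80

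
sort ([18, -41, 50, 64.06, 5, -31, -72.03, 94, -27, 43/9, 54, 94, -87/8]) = [-72.03, -41, -31, -27, -87/8, 43/9, 5, 18, 50, 54, 64.06, 94, 94]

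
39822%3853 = 1292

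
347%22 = 17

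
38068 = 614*62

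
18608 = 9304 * 2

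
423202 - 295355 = 127847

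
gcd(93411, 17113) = 1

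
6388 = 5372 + 1016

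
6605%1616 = 141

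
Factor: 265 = 5^1 * 53^1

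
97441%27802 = 14035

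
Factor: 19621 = 7^1*2803^1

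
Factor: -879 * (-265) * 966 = 2^1 * 3^2 * 5^1 * 7^1 * 23^1 * 53^1 * 293^1 = 225015210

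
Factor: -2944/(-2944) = 1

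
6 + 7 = 13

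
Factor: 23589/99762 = 2^(-1)*3^1*13^(-1)*1279^(-1)*2621^1 = 7863/33254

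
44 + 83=127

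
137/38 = 3 + 23/38 ≈ 3.61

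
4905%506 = 351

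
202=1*202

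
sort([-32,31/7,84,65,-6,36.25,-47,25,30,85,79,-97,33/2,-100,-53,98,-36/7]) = [-100,-97,-53,-47,-32,-6,-36/7,31/7,33/2,25,30,36.25,65,79,84,85,98]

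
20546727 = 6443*3189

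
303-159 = 144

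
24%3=0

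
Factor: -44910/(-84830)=3^2 * 17^(-1)=9/17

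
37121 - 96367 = -59246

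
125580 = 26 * 4830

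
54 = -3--57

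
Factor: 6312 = 2^3 * 3^1 * 263^1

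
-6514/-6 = 3257/3 ≈ 1085.67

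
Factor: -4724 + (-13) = -1*3^1*1579^1 = -4737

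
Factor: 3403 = 41^1 * 83^1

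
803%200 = 3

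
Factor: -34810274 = -1*2^1*149^1*199^1*587^1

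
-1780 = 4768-6548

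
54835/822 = 66 + 583/822 ≈ 66.71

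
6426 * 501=3219426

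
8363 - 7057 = 1306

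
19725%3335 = 3050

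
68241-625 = 67616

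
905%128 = 9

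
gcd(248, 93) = 31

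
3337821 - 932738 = 2405083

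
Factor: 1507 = 11^1 * 137^1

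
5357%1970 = 1417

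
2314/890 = 13/5 = 2.60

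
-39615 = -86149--46534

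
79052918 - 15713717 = 63339201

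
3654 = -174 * (-21)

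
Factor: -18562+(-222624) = -1*2^1*11^1*19^1*577^1 = -241186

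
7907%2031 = 1814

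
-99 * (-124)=12276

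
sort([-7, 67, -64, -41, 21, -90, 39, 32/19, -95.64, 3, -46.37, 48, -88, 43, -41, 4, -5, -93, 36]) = [-95.64, -93, -90, -88, -64, -46.37, -41, -41, -7, -5, 32/19, 3, 4, 21, 36, 39, 43, 48, 67]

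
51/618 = 17/206 ≈ 0.0825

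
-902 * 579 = -522258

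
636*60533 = 38498988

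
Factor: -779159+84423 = -1 * 2^4 * 7^1 * 6203^1 = -694736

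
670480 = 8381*80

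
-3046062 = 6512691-9558753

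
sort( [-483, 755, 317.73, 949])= [-483, 317.73, 755, 949]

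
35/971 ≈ 0.0360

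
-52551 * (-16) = 840816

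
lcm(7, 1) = 7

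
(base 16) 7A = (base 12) A2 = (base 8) 172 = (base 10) 122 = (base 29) 46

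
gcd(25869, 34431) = 3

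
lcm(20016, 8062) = 580464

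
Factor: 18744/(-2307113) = -1*2^3*3^1*11^1*19^(-1)*31^(-1)*71^1*3917^(-1)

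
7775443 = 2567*3029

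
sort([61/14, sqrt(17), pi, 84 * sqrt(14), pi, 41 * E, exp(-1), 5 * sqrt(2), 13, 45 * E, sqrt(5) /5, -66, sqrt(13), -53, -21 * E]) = [-66, -21 * E, -53, exp(-1), sqrt(5) /5, pi, pi, sqrt(13), sqrt(17), 61/14, 5 * sqrt(2), 13, 41 * E, 45 * E, 84 * sqrt(14)]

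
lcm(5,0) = 0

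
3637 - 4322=-685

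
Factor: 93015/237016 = 2^(-3) * 3^3 * 5^1 * 43^(-1) = 135/344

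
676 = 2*338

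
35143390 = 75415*466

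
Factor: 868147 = 7^1 * 124021^1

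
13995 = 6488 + 7507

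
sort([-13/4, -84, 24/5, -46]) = [-84, -46, -13/4, 24/5]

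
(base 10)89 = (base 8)131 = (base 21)45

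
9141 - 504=8637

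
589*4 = 2356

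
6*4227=25362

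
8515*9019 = 76796785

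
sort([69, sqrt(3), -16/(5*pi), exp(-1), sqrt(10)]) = [-16/(5*pi), exp(-1), sqrt(3), sqrt(10), 69]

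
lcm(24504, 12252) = 24504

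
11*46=506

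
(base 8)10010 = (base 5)112404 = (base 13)1b39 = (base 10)4104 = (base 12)2460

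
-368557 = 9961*(-37) 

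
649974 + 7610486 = 8260460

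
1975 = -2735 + 4710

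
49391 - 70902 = -21511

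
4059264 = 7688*528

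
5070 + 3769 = 8839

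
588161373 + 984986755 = 1573148128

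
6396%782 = 140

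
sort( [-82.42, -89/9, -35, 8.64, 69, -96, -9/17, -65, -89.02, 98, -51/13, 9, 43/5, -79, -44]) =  [-96, -89.02, -82.42, -79, -65, -44, -35, -89/9, -51/13, -9/17, 43/5, 8.64, 9, 69, 98]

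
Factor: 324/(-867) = -1 * 2^2 * 3^3 * 17^(-2) = -108/289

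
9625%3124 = 253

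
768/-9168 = -16/191 ≈ -0.0838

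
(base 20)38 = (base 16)44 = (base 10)68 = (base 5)233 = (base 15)48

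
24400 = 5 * 4880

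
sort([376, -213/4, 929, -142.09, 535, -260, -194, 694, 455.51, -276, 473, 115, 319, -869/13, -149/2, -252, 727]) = [-276, -260, -252, -194, -142.09, -149/2, -869/13, -213/4, 115, 319, 376, 455.51, 473, 535, 694, 727, 929]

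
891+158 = 1049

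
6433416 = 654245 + 5779171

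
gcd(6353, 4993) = 1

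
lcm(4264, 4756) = 123656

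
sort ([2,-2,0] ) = [-2,0,2] 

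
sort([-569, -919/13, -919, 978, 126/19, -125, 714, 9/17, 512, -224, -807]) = [-919, -807, -569, -224, -125, -919/13, 9/17, 126/19, 512, 714, 978]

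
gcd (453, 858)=3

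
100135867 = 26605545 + 73530322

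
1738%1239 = 499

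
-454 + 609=155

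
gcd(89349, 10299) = 3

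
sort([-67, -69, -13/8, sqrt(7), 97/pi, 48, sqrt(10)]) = [-69, -67, -13/8, sqrt(7), sqrt(10), 97/pi, 48]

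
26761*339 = 9071979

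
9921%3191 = 348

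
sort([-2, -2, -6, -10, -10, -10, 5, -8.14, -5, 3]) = [-10, -10, -10, -8.14, -6, -5, -2, -2, 3, 5]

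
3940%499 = 447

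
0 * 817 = 0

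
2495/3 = 831 + 2/3 ≈ 831.67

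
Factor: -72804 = -1*2^2*3^1*6067^1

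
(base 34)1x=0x43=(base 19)3a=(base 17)3g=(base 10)67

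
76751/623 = 123 + 122/623 ≈ 123.20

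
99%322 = 99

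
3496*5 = 17480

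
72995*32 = 2335840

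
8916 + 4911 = 13827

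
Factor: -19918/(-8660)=2^(-1)*5^(-1)*23^1=23/10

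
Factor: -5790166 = -1 * 2^1 * 17^1 * 170299^1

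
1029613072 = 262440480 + 767172592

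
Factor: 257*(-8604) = -1*2^2*3^2*239^1*257^1 = -2211228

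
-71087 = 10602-81689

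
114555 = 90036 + 24519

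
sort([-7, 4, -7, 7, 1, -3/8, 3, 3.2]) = [-7, -7, -3/8, 1, 3, 3.2, 4, 7]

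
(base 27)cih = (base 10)9251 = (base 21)kkb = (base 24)g1b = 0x2423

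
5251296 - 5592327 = -341031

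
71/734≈0.0967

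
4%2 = 0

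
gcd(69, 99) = 3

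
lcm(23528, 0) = 0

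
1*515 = 515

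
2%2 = 0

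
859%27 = 22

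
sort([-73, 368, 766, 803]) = [-73, 368, 766, 803]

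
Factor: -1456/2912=-1 * 2^ (-1)=-1/2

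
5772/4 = 1443 = 1443.00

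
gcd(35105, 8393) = 7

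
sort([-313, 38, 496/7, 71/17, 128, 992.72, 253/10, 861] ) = [-313, 71/17, 253/10, 38, 496/7, 128, 861, 992.72] 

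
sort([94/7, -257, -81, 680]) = [-257, -81, 94/7, 680]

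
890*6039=5374710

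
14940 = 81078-66138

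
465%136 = 57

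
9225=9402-177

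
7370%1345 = 645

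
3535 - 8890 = -5355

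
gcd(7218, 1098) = 18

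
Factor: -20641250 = -1*2^1*5^4*7^2*337^1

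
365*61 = 22265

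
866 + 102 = 968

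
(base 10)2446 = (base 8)4616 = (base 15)ad1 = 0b100110001110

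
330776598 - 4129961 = 326646637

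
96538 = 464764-368226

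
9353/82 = 114 + 5/82≈114.06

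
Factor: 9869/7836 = 2^ (-2)*3^ (-1)*71^1*139^1*653^ (-1)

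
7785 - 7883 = -98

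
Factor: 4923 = 3^2 * 547^1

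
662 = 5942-5280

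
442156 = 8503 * 52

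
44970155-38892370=6077785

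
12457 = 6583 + 5874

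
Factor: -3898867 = -1 * 7^1 * 556981^1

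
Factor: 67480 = 2^3 * 5^1 * 7^1 * 241^1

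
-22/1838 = -11/919 ≈ -0.0120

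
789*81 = 63909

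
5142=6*857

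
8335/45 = 185+2/9 ≈ 185.22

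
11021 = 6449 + 4572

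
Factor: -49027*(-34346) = 2^1*11^1*13^1*1321^1*4457^1 = 1683881342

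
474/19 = 24 + 18/19 ≈ 24.95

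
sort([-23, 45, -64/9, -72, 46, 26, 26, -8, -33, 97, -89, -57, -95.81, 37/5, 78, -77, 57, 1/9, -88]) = [-95.81, -89, -88, -77, -72, -57, -33, -23, -8, -64/9, 1/9, 37/5, 26, 26, 45, 46, 57, 78, 97]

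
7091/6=1181+5/6 ≈ 1181.83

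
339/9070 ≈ 0.0374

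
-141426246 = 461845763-603272009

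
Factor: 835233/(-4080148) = -1 * 2^(-2) * 3^1 * 7^1 * 31^1 * 1283^1 * 1020037^(-1)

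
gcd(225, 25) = 25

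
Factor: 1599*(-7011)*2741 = -1*3^3*13^1*19^1*41^2*2741^1 = -30728224449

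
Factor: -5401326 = -1 * 2^1 * 3^1 * 7^1 * 128603^1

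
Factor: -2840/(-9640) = 71^1*241^(-1) = 71/241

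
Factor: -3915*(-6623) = 3^3*5^1*29^1*37^1*179^1 = 25929045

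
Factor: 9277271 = 89^1 * 104239^1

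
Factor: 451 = 11^1*41^1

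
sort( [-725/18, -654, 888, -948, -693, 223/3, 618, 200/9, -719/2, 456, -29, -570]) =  [-948, -693, -654, -570, -719/2, -725/18, -29, 200/9, 223/3, 456, 618, 888]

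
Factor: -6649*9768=-1*2^3*3^1*11^1*37^1*61^1*109^1=-64947432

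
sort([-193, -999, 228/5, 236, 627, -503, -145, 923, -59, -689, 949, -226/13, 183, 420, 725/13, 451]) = [-999, -689, -503, -193, -145, -59, -226/13, 228/5, 725/13, 183, 236, 420, 451, 627, 923, 949]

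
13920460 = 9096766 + 4823694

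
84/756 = 1/9 ≈ 0.111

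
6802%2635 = 1532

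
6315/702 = 8 + 233/234 ≈ 9.00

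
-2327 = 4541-6868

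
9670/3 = 3223 + 1/3 ≈ 3223.33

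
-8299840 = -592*14020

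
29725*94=2794150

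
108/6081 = 36/2027 ≈ 0.0178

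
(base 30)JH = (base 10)587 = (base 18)1EB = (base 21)16K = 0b1001001011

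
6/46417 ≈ 0.000129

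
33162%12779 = 7604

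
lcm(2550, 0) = 0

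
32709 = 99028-66319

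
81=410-329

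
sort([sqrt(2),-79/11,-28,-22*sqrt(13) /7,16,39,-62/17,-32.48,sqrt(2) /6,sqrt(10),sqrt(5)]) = [-32.48,-28,-22*sqrt(13) /7,-79/11,-62/17,sqrt(2) /6,sqrt(2),sqrt(5),sqrt(10),16,39]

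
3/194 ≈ 0.0155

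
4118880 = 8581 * 480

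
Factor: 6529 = 6529^1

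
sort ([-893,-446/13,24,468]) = [-893,-446/13,24,468]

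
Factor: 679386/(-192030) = -1 * 5^(-1) * 37^(-1) * 173^(-1) * 199^1 * 569^1 = -113231/32005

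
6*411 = 2466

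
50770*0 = 0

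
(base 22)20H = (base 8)1731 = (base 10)985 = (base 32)UP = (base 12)6A1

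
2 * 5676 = 11352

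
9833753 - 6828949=3004804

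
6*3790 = 22740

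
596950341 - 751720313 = -154769972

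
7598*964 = 7324472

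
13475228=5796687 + 7678541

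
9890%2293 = 718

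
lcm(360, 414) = 8280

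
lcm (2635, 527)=2635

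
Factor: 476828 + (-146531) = 3^1*11^1*10009^1 = 330297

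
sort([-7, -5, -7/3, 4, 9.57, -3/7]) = [-7, -5, -7/3, -3/7, 4, 9.57]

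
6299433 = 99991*63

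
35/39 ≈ 0.897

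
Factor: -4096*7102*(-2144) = 2^18*53^1*67^2 = 62368514048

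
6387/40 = 159 + 27/40 ≈ 159.68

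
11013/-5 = -2202 - 3/5 = -2202.60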